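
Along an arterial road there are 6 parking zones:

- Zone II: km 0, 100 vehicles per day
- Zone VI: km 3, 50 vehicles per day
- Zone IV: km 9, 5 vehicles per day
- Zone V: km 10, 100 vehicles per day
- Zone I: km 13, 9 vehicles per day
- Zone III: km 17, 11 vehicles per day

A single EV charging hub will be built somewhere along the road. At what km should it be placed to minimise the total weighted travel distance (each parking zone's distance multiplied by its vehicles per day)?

x = 3

For a sum of weighted absolute distances on a line, the optimum is the weighted median (not the mean). Total weight W = 275; half-weight = 137.5.
Sort by position and accumulate weight:
  km 0 (Zone II, w=100) → cum 100
  km 3 (Zone VI, w=50) → cum 150  ≥ 137.5 → median here
  km 9 (Zone IV, w=5) → cum 155
  km 10 (Zone V, w=100) → cum 255
  km 13 (Zone I, w=9) → cum 264
  km 17 (Zone III, w=11) → cum 275
Optimal location: km 3.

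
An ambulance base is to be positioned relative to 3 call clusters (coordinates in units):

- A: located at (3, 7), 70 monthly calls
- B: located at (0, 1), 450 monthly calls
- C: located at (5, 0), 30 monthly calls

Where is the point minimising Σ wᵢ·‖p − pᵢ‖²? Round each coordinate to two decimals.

(0.65, 1.71)

The minimiser of Σwᵢ‖p−pᵢ‖² is the weighted centroid p* = (Σwᵢpᵢ)/(Σwᵢ).
Σwᵢ = 550.
Σwᵢxᵢ = 70·3 + 450·0 + 30·5 = 360.
Σwᵢyᵢ = 70·7 + 450·1 + 30·0 = 940.
x* = 360/550 = 0.65, y* = 940/550 = 1.71.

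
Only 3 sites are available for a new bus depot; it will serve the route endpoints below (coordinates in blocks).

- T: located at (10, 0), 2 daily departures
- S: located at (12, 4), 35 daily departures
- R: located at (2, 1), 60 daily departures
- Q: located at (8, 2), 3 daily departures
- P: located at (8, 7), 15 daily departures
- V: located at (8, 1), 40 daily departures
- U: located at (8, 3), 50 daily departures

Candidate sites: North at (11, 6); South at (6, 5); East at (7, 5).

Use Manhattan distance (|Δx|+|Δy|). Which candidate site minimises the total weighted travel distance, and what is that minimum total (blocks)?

Total weighted distance at each candidate:
  North (11, 6): total = 1660
  South (6, 5): total = 1258
  East (7, 5): total = 1173
Minimum is at East with total 1173 blocks.

East, total 1173 blocks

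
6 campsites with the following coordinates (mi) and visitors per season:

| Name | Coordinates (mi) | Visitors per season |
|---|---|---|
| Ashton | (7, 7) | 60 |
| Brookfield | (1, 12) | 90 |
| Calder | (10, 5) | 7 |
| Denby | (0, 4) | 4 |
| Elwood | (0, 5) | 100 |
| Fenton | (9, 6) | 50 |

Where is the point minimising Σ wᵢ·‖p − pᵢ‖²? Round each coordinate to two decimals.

The minimiser of Σwᵢ‖p−pᵢ‖² is the weighted centroid p* = (Σwᵢpᵢ)/(Σwᵢ).
Σwᵢ = 311.
Σwᵢxᵢ = 60·7 + 90·1 + 7·10 + 4·0 + 100·0 + 50·9 = 1030.
Σwᵢyᵢ = 60·7 + 90·12 + 7·5 + 4·4 + 100·5 + 50·6 = 2351.
x* = 1030/311 = 3.31, y* = 2351/311 = 7.56.

(3.31, 7.56)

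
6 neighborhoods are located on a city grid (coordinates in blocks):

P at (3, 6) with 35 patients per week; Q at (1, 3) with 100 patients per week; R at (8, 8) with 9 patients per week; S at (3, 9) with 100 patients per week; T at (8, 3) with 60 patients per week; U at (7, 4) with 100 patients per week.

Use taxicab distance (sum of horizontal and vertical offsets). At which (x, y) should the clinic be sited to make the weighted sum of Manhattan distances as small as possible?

Manhattan distance separates: Σwᵢ(|x−xᵢ|+|y−yᵢ|) = Σwᵢ|x−xᵢ| + Σwᵢ|y−yᵢ|, so x and y are optimised independently as 1-D weighted medians.
Total weight W = 404; half = 202.
x-coordinate, sorted with cumulative weight:
  x=1 (Q, w=100) cum 100
  x=3 (P, w=35) cum 135
  x=3 (S, w=100) cum 235  ← median
  x=7 (U, w=100) cum 335
  x=8 (R, w=9) cum 344
  x=8 (T, w=60) cum 404
⇒ x* = 3
y-coordinate, sorted with cumulative weight:
  y=3 (Q, w=100) cum 100
  y=3 (T, w=60) cum 160
  y=4 (U, w=100) cum 260  ← median
  y=6 (P, w=35) cum 295
  y=8 (R, w=9) cum 304
  y=9 (S, w=100) cum 404
⇒ y* = 4

(3, 4)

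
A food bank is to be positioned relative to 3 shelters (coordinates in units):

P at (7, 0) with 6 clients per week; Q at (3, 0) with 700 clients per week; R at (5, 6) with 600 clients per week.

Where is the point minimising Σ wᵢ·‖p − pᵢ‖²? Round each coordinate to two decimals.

The minimiser of Σwᵢ‖p−pᵢ‖² is the weighted centroid p* = (Σwᵢpᵢ)/(Σwᵢ).
Σwᵢ = 1306.
Σwᵢxᵢ = 6·7 + 700·3 + 600·5 = 5142.
Σwᵢyᵢ = 6·0 + 700·0 + 600·6 = 3600.
x* = 5142/1306 = 3.94, y* = 3600/1306 = 2.76.

(3.94, 2.76)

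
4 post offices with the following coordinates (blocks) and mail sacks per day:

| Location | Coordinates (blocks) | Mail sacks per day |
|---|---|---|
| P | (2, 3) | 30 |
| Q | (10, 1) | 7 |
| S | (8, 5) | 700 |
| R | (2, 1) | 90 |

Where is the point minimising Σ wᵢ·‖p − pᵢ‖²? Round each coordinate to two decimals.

(7.15, 4.46)

The minimiser of Σwᵢ‖p−pᵢ‖² is the weighted centroid p* = (Σwᵢpᵢ)/(Σwᵢ).
Σwᵢ = 827.
Σwᵢxᵢ = 30·2 + 7·10 + 700·8 + 90·2 = 5910.
Σwᵢyᵢ = 30·3 + 7·1 + 700·5 + 90·1 = 3687.
x* = 5910/827 = 7.15, y* = 3687/827 = 4.46.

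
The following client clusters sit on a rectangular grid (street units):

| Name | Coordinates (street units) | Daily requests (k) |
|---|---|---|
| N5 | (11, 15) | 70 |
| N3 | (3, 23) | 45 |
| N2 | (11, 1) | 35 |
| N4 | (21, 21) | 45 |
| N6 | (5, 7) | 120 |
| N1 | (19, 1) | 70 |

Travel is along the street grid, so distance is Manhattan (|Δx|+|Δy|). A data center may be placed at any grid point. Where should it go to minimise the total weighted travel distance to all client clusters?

Manhattan distance separates: Σwᵢ(|x−xᵢ|+|y−yᵢ|) = Σwᵢ|x−xᵢ| + Σwᵢ|y−yᵢ|, so x and y are optimised independently as 1-D weighted medians.
Total weight W = 385; half = 192.5.
x-coordinate, sorted with cumulative weight:
  x=3 (N3, w=45) cum 45
  x=5 (N6, w=120) cum 165
  x=11 (N5, w=70) cum 235  ← median
  x=11 (N2, w=35) cum 270
  x=19 (N1, w=70) cum 340
  x=21 (N4, w=45) cum 385
⇒ x* = 11
y-coordinate, sorted with cumulative weight:
  y=1 (N2, w=35) cum 35
  y=1 (N1, w=70) cum 105
  y=7 (N6, w=120) cum 225  ← median
  y=15 (N5, w=70) cum 295
  y=21 (N4, w=45) cum 340
  y=23 (N3, w=45) cum 385
⇒ y* = 7

(11, 7)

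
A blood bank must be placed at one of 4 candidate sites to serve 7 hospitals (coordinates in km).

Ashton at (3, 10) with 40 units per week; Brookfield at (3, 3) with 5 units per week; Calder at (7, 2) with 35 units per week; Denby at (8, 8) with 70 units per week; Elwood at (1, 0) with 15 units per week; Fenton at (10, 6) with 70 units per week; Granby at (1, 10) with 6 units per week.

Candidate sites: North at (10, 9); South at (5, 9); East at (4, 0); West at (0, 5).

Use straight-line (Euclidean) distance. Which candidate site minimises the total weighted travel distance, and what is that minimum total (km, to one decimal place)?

Total weighted distance at each candidate:
  North (10, 9): total = 1207.3
  South (5, 9): total = 1177.9
  East (4, 0): total = 1871.7
  West (0, 5): total = 1926.5
Minimum is at South with total 1177.9 km.

South, total 1177.9 km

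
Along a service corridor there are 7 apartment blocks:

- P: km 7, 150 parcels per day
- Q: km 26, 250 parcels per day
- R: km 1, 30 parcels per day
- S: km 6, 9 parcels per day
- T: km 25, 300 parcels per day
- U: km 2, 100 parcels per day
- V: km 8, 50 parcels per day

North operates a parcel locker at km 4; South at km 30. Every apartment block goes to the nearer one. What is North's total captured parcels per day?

The indifferent point is the midpoint (4+30)/2 = 17; apartment blocks left of it (closer to North at 4) go to North, those right go to South.
  R at 1 (w=30) → North
  U at 2 (w=100) → North
  S at 6 (w=9) → North
  P at 7 (w=150) → North
  V at 8 (w=50) → North
  T at 25 (w=300) → South
  Q at 26 (w=250) → South
North captures 339; South captures 550.

339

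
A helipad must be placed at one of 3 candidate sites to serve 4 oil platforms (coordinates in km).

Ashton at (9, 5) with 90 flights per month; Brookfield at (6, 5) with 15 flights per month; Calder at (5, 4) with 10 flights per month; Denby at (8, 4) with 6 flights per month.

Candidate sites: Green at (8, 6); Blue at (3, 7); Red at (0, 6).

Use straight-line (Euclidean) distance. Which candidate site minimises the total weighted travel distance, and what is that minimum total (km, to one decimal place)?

Green, total 208.9 km

Total weighted distance at each candidate:
  Green (8, 6): total = 208.9
  Blue (3, 7): total = 694.3
  Red (0, 6): total = 1009.6
Minimum is at Green with total 208.9 km.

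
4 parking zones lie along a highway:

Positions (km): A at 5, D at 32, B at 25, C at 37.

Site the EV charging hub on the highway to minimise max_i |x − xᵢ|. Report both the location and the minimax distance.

The 1-center on a line is the midpoint of the two extreme points: leftmost at 5, rightmost at 37.
Optimal location = (5 + 37)/2 = 21; maximum distance = (37 − 5)/2 = 16.

location 21, max distance 16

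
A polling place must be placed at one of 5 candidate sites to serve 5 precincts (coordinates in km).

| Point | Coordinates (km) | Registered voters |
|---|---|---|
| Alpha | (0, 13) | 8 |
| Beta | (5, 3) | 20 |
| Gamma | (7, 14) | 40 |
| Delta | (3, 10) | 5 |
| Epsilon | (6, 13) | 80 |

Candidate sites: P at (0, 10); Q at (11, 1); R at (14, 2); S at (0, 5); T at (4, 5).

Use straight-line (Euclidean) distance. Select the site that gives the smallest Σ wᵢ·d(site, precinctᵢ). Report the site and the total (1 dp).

Total weighted distance at each candidate:
  P (0, 10): total = 1070.2
  Q (11, 1): total = 1901.0
  R (14, 2): total = 2035.4
  S (0, 5): total = 1456.9
  T (4, 5): total = 1180.9
Minimum is at P with total 1070.2 km.

P, total 1070.2 km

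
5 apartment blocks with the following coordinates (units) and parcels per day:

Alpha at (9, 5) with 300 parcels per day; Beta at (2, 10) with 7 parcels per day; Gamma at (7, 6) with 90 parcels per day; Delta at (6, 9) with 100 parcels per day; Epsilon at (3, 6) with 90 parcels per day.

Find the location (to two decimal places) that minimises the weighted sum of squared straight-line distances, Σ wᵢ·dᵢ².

The minimiser of Σwᵢ‖p−pᵢ‖² is the weighted centroid p* = (Σwᵢpᵢ)/(Σwᵢ).
Σwᵢ = 587.
Σwᵢxᵢ = 300·9 + 7·2 + 90·7 + 100·6 + 90·3 = 4214.
Σwᵢyᵢ = 300·5 + 7·10 + 90·6 + 100·9 + 90·6 = 3550.
x* = 4214/587 = 7.18, y* = 3550/587 = 6.05.

(7.18, 6.05)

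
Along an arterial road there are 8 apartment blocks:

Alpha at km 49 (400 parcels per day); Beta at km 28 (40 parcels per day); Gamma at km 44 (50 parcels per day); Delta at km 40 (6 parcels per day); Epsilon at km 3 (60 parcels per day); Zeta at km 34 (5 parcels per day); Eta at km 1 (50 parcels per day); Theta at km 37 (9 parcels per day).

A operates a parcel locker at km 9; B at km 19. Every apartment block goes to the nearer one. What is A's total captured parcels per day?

The indifferent point is the midpoint (9+19)/2 = 14; apartment blocks left of it (closer to A at 9) go to A, those right go to B.
  Eta at 1 (w=50) → A
  Epsilon at 3 (w=60) → A
  Beta at 28 (w=40) → B
  Zeta at 34 (w=5) → B
  Theta at 37 (w=9) → B
  Delta at 40 (w=6) → B
  Gamma at 44 (w=50) → B
  Alpha at 49 (w=400) → B
A captures 110; B captures 510.

110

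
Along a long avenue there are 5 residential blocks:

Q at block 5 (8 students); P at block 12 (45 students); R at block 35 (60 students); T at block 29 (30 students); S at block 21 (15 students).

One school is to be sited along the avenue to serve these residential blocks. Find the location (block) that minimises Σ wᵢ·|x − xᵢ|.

For a sum of weighted absolute distances on a line, the optimum is the weighted median (not the mean). Total weight W = 158; half-weight = 79.
Sort by position and accumulate weight:
  block 5 (Q, w=8) → cum 8
  block 12 (P, w=45) → cum 53
  block 21 (S, w=15) → cum 68
  block 29 (T, w=30) → cum 98  ≥ 79 → median here
  block 35 (R, w=60) → cum 158
Optimal location: block 29.

x = 29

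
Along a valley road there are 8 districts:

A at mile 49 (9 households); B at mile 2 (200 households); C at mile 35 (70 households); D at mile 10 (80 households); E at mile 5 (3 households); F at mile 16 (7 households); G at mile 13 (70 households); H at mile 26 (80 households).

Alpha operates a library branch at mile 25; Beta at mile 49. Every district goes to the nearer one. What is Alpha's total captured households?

510

The indifferent point is the midpoint (25+49)/2 = 37; districts left of it (closer to Alpha at 25) go to Alpha, those right go to Beta.
  B at 2 (w=200) → Alpha
  E at 5 (w=3) → Alpha
  D at 10 (w=80) → Alpha
  G at 13 (w=70) → Alpha
  F at 16 (w=7) → Alpha
  H at 26 (w=80) → Alpha
  C at 35 (w=70) → Alpha
  A at 49 (w=9) → Beta
Alpha captures 510; Beta captures 9.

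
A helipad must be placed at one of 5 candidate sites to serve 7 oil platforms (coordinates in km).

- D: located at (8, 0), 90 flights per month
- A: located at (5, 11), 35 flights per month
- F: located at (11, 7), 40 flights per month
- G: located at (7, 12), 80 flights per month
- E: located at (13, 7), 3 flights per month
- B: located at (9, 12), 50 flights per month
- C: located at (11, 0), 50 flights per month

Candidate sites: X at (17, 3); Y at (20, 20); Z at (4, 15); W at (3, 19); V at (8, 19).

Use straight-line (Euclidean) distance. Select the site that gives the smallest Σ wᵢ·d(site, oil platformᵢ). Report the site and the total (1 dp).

Total weighted distance at each candidate:
  X (17, 3): total = 3677.8
  Y (20, 20): total = 6385.9
  Z (4, 15): total = 3461.4
  W (3, 19): total = 4817.3
  V (8, 19): total = 4423.8
Minimum is at Z with total 3461.4 km.

Z, total 3461.4 km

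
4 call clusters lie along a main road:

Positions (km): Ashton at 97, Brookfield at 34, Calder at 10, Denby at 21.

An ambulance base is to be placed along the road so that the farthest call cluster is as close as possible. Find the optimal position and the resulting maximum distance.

location 53.5, max distance 43.5

The 1-center on a line is the midpoint of the two extreme points: leftmost at 10, rightmost at 97.
Optimal location = (10 + 97)/2 = 53.5; maximum distance = (97 − 10)/2 = 43.5.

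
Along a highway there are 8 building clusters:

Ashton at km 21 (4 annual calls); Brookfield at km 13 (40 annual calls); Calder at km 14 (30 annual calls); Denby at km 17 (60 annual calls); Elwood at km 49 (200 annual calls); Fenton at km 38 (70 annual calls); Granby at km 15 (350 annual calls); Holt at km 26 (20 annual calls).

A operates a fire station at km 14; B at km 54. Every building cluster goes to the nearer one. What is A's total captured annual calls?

504

The indifferent point is the midpoint (14+54)/2 = 34; building clusters left of it (closer to A at 14) go to A, those right go to B.
  Brookfield at 13 (w=40) → A
  Calder at 14 (w=30) → A
  Granby at 15 (w=350) → A
  Denby at 17 (w=60) → A
  Ashton at 21 (w=4) → A
  Holt at 26 (w=20) → A
  Fenton at 38 (w=70) → B
  Elwood at 49 (w=200) → B
A captures 504; B captures 270.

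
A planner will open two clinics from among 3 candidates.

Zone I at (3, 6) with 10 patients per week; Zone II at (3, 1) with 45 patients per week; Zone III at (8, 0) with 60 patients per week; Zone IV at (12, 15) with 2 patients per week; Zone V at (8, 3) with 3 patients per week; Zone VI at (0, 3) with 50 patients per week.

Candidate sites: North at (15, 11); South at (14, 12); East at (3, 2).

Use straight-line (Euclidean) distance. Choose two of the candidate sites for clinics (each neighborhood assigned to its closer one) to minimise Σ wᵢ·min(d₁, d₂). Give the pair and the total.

Evaluate every pair (each demand assigned to the nearer of the two):
  {South, East}: total = 588.7
  {North, East}: total = 591.5
  {North, South}: total = 2478.9
Best pair: {South, East} with total 588.7.

{South, East}, total 588.7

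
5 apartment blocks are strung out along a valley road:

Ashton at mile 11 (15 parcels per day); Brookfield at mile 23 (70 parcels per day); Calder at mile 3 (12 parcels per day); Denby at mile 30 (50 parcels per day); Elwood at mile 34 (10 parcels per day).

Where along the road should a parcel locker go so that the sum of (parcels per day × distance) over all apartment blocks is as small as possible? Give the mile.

x = 23

For a sum of weighted absolute distances on a line, the optimum is the weighted median (not the mean). Total weight W = 157; half-weight = 78.5.
Sort by position and accumulate weight:
  mile 3 (Calder, w=12) → cum 12
  mile 11 (Ashton, w=15) → cum 27
  mile 23 (Brookfield, w=70) → cum 97  ≥ 78.5 → median here
  mile 30 (Denby, w=50) → cum 147
  mile 34 (Elwood, w=10) → cum 157
Optimal location: mile 23.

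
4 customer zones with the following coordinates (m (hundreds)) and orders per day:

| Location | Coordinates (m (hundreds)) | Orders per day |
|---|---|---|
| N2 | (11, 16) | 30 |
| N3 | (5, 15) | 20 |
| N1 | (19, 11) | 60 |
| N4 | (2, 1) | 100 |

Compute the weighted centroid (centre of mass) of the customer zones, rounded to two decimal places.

The minimiser of Σwᵢ‖p−pᵢ‖² is the weighted centroid p* = (Σwᵢpᵢ)/(Σwᵢ).
Σwᵢ = 210.
Σwᵢxᵢ = 30·11 + 20·5 + 60·19 + 100·2 = 1770.
Σwᵢyᵢ = 30·16 + 20·15 + 60·11 + 100·1 = 1540.
x* = 1770/210 = 8.43, y* = 1540/210 = 7.33.

(8.43, 7.33)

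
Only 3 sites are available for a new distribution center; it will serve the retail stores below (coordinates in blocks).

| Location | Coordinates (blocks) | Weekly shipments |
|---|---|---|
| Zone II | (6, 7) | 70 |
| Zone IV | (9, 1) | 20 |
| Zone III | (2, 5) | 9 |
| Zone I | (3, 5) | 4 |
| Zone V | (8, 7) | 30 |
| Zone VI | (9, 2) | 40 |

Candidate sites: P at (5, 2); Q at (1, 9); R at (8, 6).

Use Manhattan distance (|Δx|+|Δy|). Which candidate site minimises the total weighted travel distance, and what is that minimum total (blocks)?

Total weighted distance at each candidate:
  P (5, 2): total = 994
  Q (1, 9): total = 1749
  R (8, 6): total = 647
Minimum is at R with total 647 blocks.

R, total 647 blocks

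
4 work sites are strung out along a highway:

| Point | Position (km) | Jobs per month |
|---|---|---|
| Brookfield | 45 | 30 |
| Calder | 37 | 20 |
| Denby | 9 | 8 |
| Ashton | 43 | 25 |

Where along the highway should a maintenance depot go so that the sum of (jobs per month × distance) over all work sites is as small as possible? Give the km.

x = 43

For a sum of weighted absolute distances on a line, the optimum is the weighted median (not the mean). Total weight W = 83; half-weight = 41.5.
Sort by position and accumulate weight:
  km 9 (Denby, w=8) → cum 8
  km 37 (Calder, w=20) → cum 28
  km 43 (Ashton, w=25) → cum 53  ≥ 41.5 → median here
  km 45 (Brookfield, w=30) → cum 83
Optimal location: km 43.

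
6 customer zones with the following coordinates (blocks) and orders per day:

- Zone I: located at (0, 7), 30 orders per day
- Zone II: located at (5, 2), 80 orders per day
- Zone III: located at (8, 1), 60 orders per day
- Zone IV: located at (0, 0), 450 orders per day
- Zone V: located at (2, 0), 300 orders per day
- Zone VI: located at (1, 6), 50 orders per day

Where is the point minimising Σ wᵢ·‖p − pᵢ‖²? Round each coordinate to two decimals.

The minimiser of Σwᵢ‖p−pᵢ‖² is the weighted centroid p* = (Σwᵢpᵢ)/(Σwᵢ).
Σwᵢ = 970.
Σwᵢxᵢ = 30·0 + 80·5 + 60·8 + 450·0 + 300·2 + 50·1 = 1530.
Σwᵢyᵢ = 30·7 + 80·2 + 60·1 + 450·0 + 300·0 + 50·6 = 730.
x* = 1530/970 = 1.58, y* = 730/970 = 0.75.

(1.58, 0.75)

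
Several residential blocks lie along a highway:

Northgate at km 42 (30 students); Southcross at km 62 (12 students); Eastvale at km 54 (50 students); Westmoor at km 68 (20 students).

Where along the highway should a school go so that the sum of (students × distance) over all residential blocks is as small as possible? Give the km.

For a sum of weighted absolute distances on a line, the optimum is the weighted median (not the mean). Total weight W = 112; half-weight = 56.
Sort by position and accumulate weight:
  km 42 (Northgate, w=30) → cum 30
  km 54 (Eastvale, w=50) → cum 80  ≥ 56 → median here
  km 62 (Southcross, w=12) → cum 92
  km 68 (Westmoor, w=20) → cum 112
Optimal location: km 54.

x = 54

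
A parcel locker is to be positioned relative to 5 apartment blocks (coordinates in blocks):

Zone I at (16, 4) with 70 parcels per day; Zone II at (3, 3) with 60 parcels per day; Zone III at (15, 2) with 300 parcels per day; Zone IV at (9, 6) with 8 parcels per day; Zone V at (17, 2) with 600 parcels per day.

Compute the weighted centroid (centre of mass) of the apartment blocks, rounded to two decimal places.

The minimiser of Σwᵢ‖p−pᵢ‖² is the weighted centroid p* = (Σwᵢpᵢ)/(Σwᵢ).
Σwᵢ = 1038.
Σwᵢxᵢ = 70·16 + 60·3 + 300·15 + 8·9 + 600·17 = 16072.
Σwᵢyᵢ = 70·4 + 60·3 + 300·2 + 8·6 + 600·2 = 2308.
x* = 16072/1038 = 15.48, y* = 2308/1038 = 2.22.

(15.48, 2.22)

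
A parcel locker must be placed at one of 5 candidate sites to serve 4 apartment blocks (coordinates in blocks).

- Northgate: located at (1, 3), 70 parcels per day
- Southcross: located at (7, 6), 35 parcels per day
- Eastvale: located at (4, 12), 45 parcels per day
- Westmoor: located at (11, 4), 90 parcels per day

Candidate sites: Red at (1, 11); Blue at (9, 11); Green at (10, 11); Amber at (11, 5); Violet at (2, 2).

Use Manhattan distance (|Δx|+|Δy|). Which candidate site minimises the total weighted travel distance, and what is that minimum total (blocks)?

Amber, total 1735 blocks

Total weighted distance at each candidate:
  Red (1, 11): total = 2655
  Blue (9, 11): total = 2445
  Green (10, 11): total = 2505
  Amber (11, 5): total = 1735
  Violet (2, 2): total = 1985
Minimum is at Amber with total 1735 blocks.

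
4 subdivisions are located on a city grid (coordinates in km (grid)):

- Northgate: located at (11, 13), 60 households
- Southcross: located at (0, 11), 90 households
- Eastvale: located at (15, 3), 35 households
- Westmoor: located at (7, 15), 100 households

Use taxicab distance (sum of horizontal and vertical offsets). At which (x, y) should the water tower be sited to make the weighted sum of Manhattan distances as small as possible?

Manhattan distance separates: Σwᵢ(|x−xᵢ|+|y−yᵢ|) = Σwᵢ|x−xᵢ| + Σwᵢ|y−yᵢ|, so x and y are optimised independently as 1-D weighted medians.
Total weight W = 285; half = 142.5.
x-coordinate, sorted with cumulative weight:
  x=0 (Southcross, w=90) cum 90
  x=7 (Westmoor, w=100) cum 190  ← median
  x=11 (Northgate, w=60) cum 250
  x=15 (Eastvale, w=35) cum 285
⇒ x* = 7
y-coordinate, sorted with cumulative weight:
  y=3 (Eastvale, w=35) cum 35
  y=11 (Southcross, w=90) cum 125
  y=13 (Northgate, w=60) cum 185  ← median
  y=15 (Westmoor, w=100) cum 285
⇒ y* = 13

(7, 13)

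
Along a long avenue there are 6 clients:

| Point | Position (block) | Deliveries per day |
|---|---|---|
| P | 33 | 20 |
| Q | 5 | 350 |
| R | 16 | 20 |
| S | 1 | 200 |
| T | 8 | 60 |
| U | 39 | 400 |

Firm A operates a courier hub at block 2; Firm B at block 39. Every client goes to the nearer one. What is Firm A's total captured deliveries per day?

630

The indifferent point is the midpoint (2+39)/2 = 20.5; clients left of it (closer to Firm A at 2) go to Firm A, those right go to Firm B.
  S at 1 (w=200) → Firm A
  Q at 5 (w=350) → Firm A
  T at 8 (w=60) → Firm A
  R at 16 (w=20) → Firm A
  P at 33 (w=20) → Firm B
  U at 39 (w=400) → Firm B
Firm A captures 630; Firm B captures 420.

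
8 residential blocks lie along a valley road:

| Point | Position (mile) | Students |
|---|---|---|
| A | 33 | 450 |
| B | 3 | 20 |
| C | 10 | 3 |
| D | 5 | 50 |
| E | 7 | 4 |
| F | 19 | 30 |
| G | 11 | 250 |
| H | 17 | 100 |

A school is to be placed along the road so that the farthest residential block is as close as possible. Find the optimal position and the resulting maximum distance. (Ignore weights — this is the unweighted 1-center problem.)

The 1-center on a line is the midpoint of the two extreme points: leftmost at 3, rightmost at 33.
Optimal location = (3 + 33)/2 = 18; maximum distance = (33 − 3)/2 = 15.

location 18, max distance 15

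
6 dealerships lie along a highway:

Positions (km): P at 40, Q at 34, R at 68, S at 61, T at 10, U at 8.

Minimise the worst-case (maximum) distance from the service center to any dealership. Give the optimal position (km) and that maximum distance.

The 1-center on a line is the midpoint of the two extreme points: leftmost at 8, rightmost at 68.
Optimal location = (8 + 68)/2 = 38; maximum distance = (68 − 8)/2 = 30.

location 38, max distance 30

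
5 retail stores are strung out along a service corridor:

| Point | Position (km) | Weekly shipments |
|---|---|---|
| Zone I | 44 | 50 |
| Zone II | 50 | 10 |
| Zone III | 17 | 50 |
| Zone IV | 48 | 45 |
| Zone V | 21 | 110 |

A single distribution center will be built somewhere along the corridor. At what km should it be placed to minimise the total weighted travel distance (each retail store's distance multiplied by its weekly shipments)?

x = 21

For a sum of weighted absolute distances on a line, the optimum is the weighted median (not the mean). Total weight W = 265; half-weight = 132.5.
Sort by position and accumulate weight:
  km 17 (Zone III, w=50) → cum 50
  km 21 (Zone V, w=110) → cum 160  ≥ 132.5 → median here
  km 44 (Zone I, w=50) → cum 210
  km 48 (Zone IV, w=45) → cum 255
  km 50 (Zone II, w=10) → cum 265
Optimal location: km 21.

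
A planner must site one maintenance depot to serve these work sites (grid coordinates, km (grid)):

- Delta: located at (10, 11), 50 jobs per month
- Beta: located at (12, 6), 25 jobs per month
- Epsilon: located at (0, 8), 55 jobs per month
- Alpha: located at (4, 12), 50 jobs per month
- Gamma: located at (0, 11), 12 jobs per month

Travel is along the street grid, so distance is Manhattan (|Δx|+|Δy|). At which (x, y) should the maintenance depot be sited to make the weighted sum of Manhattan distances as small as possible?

Manhattan distance separates: Σwᵢ(|x−xᵢ|+|y−yᵢ|) = Σwᵢ|x−xᵢ| + Σwᵢ|y−yᵢ|, so x and y are optimised independently as 1-D weighted medians.
Total weight W = 192; half = 96.
x-coordinate, sorted with cumulative weight:
  x=0 (Epsilon, w=55) cum 55
  x=0 (Gamma, w=12) cum 67
  x=4 (Alpha, w=50) cum 117  ← median
  x=10 (Delta, w=50) cum 167
  x=12 (Beta, w=25) cum 192
⇒ x* = 4
y-coordinate, sorted with cumulative weight:
  y=6 (Beta, w=25) cum 25
  y=8 (Epsilon, w=55) cum 80
  y=11 (Delta, w=50) cum 130  ← median
  y=11 (Gamma, w=12) cum 142
  y=12 (Alpha, w=50) cum 192
⇒ y* = 11

(4, 11)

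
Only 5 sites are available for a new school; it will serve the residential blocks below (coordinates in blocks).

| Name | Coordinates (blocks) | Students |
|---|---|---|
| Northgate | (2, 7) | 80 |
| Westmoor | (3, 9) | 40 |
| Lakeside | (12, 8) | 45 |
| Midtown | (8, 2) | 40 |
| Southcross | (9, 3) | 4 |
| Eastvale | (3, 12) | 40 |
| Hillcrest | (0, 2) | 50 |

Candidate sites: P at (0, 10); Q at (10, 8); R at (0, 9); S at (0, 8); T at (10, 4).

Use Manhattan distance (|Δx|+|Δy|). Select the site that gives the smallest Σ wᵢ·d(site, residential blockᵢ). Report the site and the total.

S, total 2136 blocks

Total weighted distance at each candidate:
  P (0, 10): total = 2494
  Q (10, 8): total = 2714
  R (0, 9): total = 2275
  S (0, 8): total = 2136
  T (10, 4): total = 2998
Minimum is at S with total 2136 blocks.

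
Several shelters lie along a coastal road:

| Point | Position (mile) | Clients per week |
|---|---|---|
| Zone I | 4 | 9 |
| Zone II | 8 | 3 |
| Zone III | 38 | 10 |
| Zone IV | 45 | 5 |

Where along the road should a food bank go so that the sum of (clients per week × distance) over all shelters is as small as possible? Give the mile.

For a sum of weighted absolute distances on a line, the optimum is the weighted median (not the mean). Total weight W = 27; half-weight = 13.5.
Sort by position and accumulate weight:
  mile 4 (Zone I, w=9) → cum 9
  mile 8 (Zone II, w=3) → cum 12
  mile 38 (Zone III, w=10) → cum 22  ≥ 13.5 → median here
  mile 45 (Zone IV, w=5) → cum 27
Optimal location: mile 38.

x = 38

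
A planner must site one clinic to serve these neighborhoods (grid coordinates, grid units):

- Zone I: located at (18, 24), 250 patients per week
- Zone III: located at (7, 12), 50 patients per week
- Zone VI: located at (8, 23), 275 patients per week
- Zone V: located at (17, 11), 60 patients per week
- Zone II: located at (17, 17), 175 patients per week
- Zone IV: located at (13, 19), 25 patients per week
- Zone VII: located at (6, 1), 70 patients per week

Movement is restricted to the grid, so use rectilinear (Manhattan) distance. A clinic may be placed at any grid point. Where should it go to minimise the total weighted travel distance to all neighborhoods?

Manhattan distance separates: Σwᵢ(|x−xᵢ|+|y−yᵢ|) = Σwᵢ|x−xᵢ| + Σwᵢ|y−yᵢ|, so x and y are optimised independently as 1-D weighted medians.
Total weight W = 905; half = 452.5.
x-coordinate, sorted with cumulative weight:
  x=6 (Zone VII, w=70) cum 70
  x=7 (Zone III, w=50) cum 120
  x=8 (Zone VI, w=275) cum 395
  x=13 (Zone IV, w=25) cum 420
  x=17 (Zone V, w=60) cum 480  ← median
  x=17 (Zone II, w=175) cum 655
  x=18 (Zone I, w=250) cum 905
⇒ x* = 17
y-coordinate, sorted with cumulative weight:
  y=1 (Zone VII, w=70) cum 70
  y=11 (Zone V, w=60) cum 130
  y=12 (Zone III, w=50) cum 180
  y=17 (Zone II, w=175) cum 355
  y=19 (Zone IV, w=25) cum 380
  y=23 (Zone VI, w=275) cum 655  ← median
  y=24 (Zone I, w=250) cum 905
⇒ y* = 23

(17, 23)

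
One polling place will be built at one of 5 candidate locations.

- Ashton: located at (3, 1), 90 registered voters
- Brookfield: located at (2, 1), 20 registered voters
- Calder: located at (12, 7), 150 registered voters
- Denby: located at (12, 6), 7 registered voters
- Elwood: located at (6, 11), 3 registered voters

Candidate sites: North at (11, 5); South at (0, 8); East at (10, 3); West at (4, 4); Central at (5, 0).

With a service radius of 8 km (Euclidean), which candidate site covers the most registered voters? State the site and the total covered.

Coverage radius r = 8 km; a point is covered iff (Δx)²+(Δy)² ≤ 8² = 64.
  North (11, 5): covers {Calder, Denby, Elwood} → 160
  South (0, 8): covers {Ashton, Brookfield, Elwood} → 113
  East (10, 3): covers {Ashton, Calder, Denby} → 247
  West (4, 4): covers {Ashton, Brookfield, Elwood} → 113
  Central (5, 0): covers {Ashton, Brookfield} → 110
Maximum coverage at East: 247 registered voters.

East, covering 247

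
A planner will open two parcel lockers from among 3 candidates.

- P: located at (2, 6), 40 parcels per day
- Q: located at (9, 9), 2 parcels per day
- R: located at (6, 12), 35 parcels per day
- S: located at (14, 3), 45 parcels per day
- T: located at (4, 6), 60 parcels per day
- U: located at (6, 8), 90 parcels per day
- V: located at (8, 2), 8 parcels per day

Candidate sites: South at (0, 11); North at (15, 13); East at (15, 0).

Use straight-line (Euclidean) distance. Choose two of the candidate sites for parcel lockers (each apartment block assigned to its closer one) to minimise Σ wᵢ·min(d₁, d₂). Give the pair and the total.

{South, East}, total 1635.2

Evaluate every pair (each demand assigned to the nearer of the two):
  {South, East}: total = 1635.2
  {South, North}: total = 1979.2
  {North, East}: total = 2783.0
Best pair: {South, East} with total 1635.2.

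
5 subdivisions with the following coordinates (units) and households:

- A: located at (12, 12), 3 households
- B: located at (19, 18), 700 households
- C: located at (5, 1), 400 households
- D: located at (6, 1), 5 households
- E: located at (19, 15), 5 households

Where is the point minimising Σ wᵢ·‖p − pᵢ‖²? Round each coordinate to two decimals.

The minimiser of Σwᵢ‖p−pᵢ‖² is the weighted centroid p* = (Σwᵢpᵢ)/(Σwᵢ).
Σwᵢ = 1113.
Σwᵢxᵢ = 3·12 + 700·19 + 400·5 + 5·6 + 5·19 = 15461.
Σwᵢyᵢ = 3·12 + 700·18 + 400·1 + 5·1 + 5·15 = 13116.
x* = 15461/1113 = 13.89, y* = 13116/1113 = 11.78.

(13.89, 11.78)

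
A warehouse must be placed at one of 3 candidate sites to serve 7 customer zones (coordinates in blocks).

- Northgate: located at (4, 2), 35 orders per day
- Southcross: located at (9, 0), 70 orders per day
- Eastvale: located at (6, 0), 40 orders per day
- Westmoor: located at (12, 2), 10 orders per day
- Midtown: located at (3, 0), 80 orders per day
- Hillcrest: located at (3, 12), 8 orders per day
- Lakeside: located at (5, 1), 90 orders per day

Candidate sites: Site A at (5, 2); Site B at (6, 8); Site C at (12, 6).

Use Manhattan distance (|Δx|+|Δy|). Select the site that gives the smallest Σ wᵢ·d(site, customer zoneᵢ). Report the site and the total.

Site A, total 1151 blocks

Total weighted distance at each candidate:
  Site A (5, 2): total = 1151
  Site B (6, 8): total = 3146
  Site C (12, 6): total = 3970
Minimum is at Site A with total 1151 blocks.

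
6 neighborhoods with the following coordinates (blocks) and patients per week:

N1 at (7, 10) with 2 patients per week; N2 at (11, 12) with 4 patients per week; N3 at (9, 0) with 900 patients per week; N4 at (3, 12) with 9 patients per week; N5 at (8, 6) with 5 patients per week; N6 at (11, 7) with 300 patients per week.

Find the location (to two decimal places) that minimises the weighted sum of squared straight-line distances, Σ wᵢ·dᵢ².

(9.45, 1.89)

The minimiser of Σwᵢ‖p−pᵢ‖² is the weighted centroid p* = (Σwᵢpᵢ)/(Σwᵢ).
Σwᵢ = 1220.
Σwᵢxᵢ = 2·7 + 4·11 + 900·9 + 9·3 + 5·8 + 300·11 = 11525.
Σwᵢyᵢ = 2·10 + 4·12 + 900·0 + 9·12 + 5·6 + 300·7 = 2306.
x* = 11525/1220 = 9.45, y* = 2306/1220 = 1.89.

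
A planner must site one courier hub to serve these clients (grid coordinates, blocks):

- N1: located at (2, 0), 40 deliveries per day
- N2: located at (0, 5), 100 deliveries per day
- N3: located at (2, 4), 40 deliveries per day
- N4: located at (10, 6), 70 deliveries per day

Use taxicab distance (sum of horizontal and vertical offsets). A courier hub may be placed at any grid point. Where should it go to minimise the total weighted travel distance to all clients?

Manhattan distance separates: Σwᵢ(|x−xᵢ|+|y−yᵢ|) = Σwᵢ|x−xᵢ| + Σwᵢ|y−yᵢ|, so x and y are optimised independently as 1-D weighted medians.
Total weight W = 250; half = 125.
x-coordinate, sorted with cumulative weight:
  x=0 (N2, w=100) cum 100
  x=2 (N1, w=40) cum 140  ← median
  x=2 (N3, w=40) cum 180
  x=10 (N4, w=70) cum 250
⇒ x* = 2
y-coordinate, sorted with cumulative weight:
  y=0 (N1, w=40) cum 40
  y=4 (N3, w=40) cum 80
  y=5 (N2, w=100) cum 180  ← median
  y=6 (N4, w=70) cum 250
⇒ y* = 5

(2, 5)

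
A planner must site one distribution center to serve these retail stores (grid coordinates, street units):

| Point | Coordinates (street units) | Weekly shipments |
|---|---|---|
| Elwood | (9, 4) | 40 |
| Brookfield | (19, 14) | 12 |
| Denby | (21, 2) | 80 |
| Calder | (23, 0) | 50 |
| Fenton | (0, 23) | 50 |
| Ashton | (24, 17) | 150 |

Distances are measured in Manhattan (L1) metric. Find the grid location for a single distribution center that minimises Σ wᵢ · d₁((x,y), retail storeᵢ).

Manhattan distance separates: Σwᵢ(|x−xᵢ|+|y−yᵢ|) = Σwᵢ|x−xᵢ| + Σwᵢ|y−yᵢ|, so x and y are optimised independently as 1-D weighted medians.
Total weight W = 382; half = 191.
x-coordinate, sorted with cumulative weight:
  x=0 (Fenton, w=50) cum 50
  x=9 (Elwood, w=40) cum 90
  x=19 (Brookfield, w=12) cum 102
  x=21 (Denby, w=80) cum 182
  x=23 (Calder, w=50) cum 232  ← median
  x=24 (Ashton, w=150) cum 382
⇒ x* = 23
y-coordinate, sorted with cumulative weight:
  y=0 (Calder, w=50) cum 50
  y=2 (Denby, w=80) cum 130
  y=4 (Elwood, w=40) cum 170
  y=14 (Brookfield, w=12) cum 182
  y=17 (Ashton, w=150) cum 332  ← median
  y=23 (Fenton, w=50) cum 382
⇒ y* = 17

(23, 17)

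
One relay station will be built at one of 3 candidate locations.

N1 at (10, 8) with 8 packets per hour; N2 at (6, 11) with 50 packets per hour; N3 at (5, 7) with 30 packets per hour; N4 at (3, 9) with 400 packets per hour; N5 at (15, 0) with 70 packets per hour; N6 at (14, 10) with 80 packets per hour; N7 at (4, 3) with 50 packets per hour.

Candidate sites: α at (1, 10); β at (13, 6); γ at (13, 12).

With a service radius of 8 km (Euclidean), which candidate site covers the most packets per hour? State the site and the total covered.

Coverage radius r = 8 km; a point is covered iff (Δx)²+(Δy)² ≤ 8² = 64.
  α (1, 10): covers {N2, N3, N4, N7} → 530
  β (13, 6): covers {N1, N5, N6} → 158
  γ (13, 12): covers {N1, N2, N6} → 138
Maximum coverage at α: 530 packets per hour.

α, covering 530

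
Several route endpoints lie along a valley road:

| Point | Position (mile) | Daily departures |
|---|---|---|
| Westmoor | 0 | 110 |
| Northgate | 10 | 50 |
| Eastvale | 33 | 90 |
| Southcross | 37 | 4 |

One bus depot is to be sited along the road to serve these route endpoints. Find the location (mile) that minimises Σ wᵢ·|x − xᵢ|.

For a sum of weighted absolute distances on a line, the optimum is the weighted median (not the mean). Total weight W = 254; half-weight = 127.
Sort by position and accumulate weight:
  mile 0 (Westmoor, w=110) → cum 110
  mile 10 (Northgate, w=50) → cum 160  ≥ 127 → median here
  mile 33 (Eastvale, w=90) → cum 250
  mile 37 (Southcross, w=4) → cum 254
Optimal location: mile 10.

x = 10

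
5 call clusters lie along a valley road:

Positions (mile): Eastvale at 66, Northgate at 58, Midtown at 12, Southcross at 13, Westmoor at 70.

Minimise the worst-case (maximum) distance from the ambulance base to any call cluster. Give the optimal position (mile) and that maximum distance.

The 1-center on a line is the midpoint of the two extreme points: leftmost at 12, rightmost at 70.
Optimal location = (12 + 70)/2 = 41; maximum distance = (70 − 12)/2 = 29.

location 41, max distance 29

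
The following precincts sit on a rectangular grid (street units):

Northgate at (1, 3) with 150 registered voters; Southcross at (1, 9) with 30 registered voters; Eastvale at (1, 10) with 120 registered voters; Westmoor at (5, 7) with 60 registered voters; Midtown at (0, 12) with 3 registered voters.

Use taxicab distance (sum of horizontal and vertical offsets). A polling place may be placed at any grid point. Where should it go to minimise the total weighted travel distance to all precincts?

(1, 7)

Manhattan distance separates: Σwᵢ(|x−xᵢ|+|y−yᵢ|) = Σwᵢ|x−xᵢ| + Σwᵢ|y−yᵢ|, so x and y are optimised independently as 1-D weighted medians.
Total weight W = 363; half = 181.5.
x-coordinate, sorted with cumulative weight:
  x=0 (Midtown, w=3) cum 3
  x=1 (Northgate, w=150) cum 153
  x=1 (Southcross, w=30) cum 183  ← median
  x=1 (Eastvale, w=120) cum 303
  x=5 (Westmoor, w=60) cum 363
⇒ x* = 1
y-coordinate, sorted with cumulative weight:
  y=3 (Northgate, w=150) cum 150
  y=7 (Westmoor, w=60) cum 210  ← median
  y=9 (Southcross, w=30) cum 240
  y=10 (Eastvale, w=120) cum 360
  y=12 (Midtown, w=3) cum 363
⇒ y* = 7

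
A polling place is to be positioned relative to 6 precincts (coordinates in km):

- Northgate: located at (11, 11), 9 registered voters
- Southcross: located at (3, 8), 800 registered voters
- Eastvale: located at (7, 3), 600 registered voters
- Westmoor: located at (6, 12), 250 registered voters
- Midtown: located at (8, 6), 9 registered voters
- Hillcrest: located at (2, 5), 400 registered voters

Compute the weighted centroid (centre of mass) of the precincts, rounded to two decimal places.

The minimiser of Σwᵢ‖p−pᵢ‖² is the weighted centroid p* = (Σwᵢpᵢ)/(Σwᵢ).
Σwᵢ = 2068.
Σwᵢxᵢ = 9·11 + 800·3 + 600·7 + 250·6 + 9·8 + 400·2 = 9071.
Σwᵢyᵢ = 9·11 + 800·8 + 600·3 + 250·12 + 9·6 + 400·5 = 13353.
x* = 9071/2068 = 4.39, y* = 13353/2068 = 6.46.

(4.39, 6.46)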